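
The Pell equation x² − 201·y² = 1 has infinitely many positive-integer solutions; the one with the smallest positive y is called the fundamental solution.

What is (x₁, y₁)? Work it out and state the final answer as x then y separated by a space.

515095 36332

√201 → a₀=14, period (5,1,1,1,2,…,1,5,28); ℓ=14 even so k=13
a_0=14:  p_0=14·1+0=14,  q_0=14·0+1=1
…
a_2=1:  p_2=1·71+14=85,  q_2=1·5+1=6
…
a_4=1:  p_4=1·156+85=241,  q_4=1·11+6=17
…
a_9=2:  p_9=2·8549+7670=24768,  q_9=2·603+541=1747
a_10=1:  p_10=1·24768+8549=33317,  q_10=1·1747+603=2350
…
a_12=1:  p_12=1·58085+33317=91402,  q_12=1·4097+2350=6447
a_13=5:  p_13=5·91402+58085=515095,  q_13=5·6447+4097=36332
→ (515095, 36332).  Check: 515095²=265322859025, 201·36332²=265322859024, difference 1.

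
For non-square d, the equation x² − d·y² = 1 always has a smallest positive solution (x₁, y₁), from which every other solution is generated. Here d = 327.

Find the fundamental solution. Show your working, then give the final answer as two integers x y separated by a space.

217 12

d=327: √d = [18; 12,36] (ℓ=2, even), read p_1/q_1
k=0  a_k=18  p_k/q_k = 18/1
k=1  a_k=12  p_k/q_k = 217/12
→ (217, 12).  Check: 217²=47089, 327·12²=47088, difference 1.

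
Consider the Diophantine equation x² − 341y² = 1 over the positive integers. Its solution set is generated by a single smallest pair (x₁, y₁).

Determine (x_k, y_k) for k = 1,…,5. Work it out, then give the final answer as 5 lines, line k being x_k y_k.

d=341: √d = [18; 2,6,1,8,2,…,6,2,36] (ℓ=14, even), read p_13/q_13
a_0=18:  p_0=18·1+0=18,  q_0=18·0+1=1
a_1=2:  p_1=2·18+1=37,  q_1=2·1+0=2
a_2=6:  p_2=6·37+18=240,  q_2=6·2+1=13
a_3=1:  p_3=1·240+37=277,  q_3=1·13+2=15
a_4=8:  p_4=8·277+240=2456,  q_4=8·15+13=133
a_5=2:  p_5=2·2456+277=5189,  q_5=2·133+15=281
a_6=1:  p_6=1·5189+2456=7645,  q_6=1·281+133=414
a_7=2:  p_7=2·7645+5189=20479,  q_7=2·414+281=1109
…
a_9=2:  p_9=2·28124+20479=76727,  q_9=2·1523+1109=4155
a_10=8:  p_10=8·76727+28124=641940,  q_10=8·4155+1523=34763
a_11=1:  p_11=1·641940+76727=718667,  q_11=1·34763+4155=38918
a_12=6:  p_12=6·718667+641940=4953942,  q_12=6·38918+34763=268271
a_13=2:  p_13=2·4953942+718667=10626551,  q_13=2·268271+38918=575460
fundamental: x₁=10626551, y₁=575460  (since 112923586155601 − 341·331154211600 = 1)
k=2:  x_2 = 10626551·10626551+341·575460·575460 = 225847172311201,  y_2 = 10626551·575460+575460·10626551 = 12230310076920
k=3:  x_3 = 10626551·225847172311201+341·575460·12230310076920 = 4799952989541519968951,  y_3 = 10626551·12230310076920+575460·225847172311201 = 259932027556408030380
k=4:  x_4 = 10626551·4799952989541519968951+341·575460·259932027556408030380 = 102013890481930631287980124801,  y_4 = 10626551·259932027556408030380+575460·4799952989541519968951 = 5524361894723138392975161840
k=5:  x_5 = 10626551·102013890481930631287980124801+341·575460·5524361894723138392975161840 = 2168111619829296063734843424848413751,  y_5 = 10626551·5524361894723138392975161840+575460·102013890481930631287980124801 = 117409826833463862093989641643997300

10626551 575460
225847172311201 12230310076920
4799952989541519968951 259932027556408030380
102013890481930631287980124801 5524361894723138392975161840
2168111619829296063734843424848413751 117409826833463862093989641643997300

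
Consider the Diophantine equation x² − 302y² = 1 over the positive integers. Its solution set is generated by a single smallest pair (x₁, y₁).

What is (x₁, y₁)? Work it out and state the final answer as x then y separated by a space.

d=302: √d = [17; 2,1,1,1,4,…,1,2,34] (ℓ=16, even), read p_15/q_15
i=0: a=17 ⇒ p=17, q=1
…
i=2: a=1 ⇒ p=52, q=3
…
i=5: a=4 ⇒ p=643, q=37
…
i=7: a=1 ⇒ p=2068, q=119
i=8: a=16 ⇒ p=34513, q=1986
i=9: a=1 ⇒ p=36581, q=2105
i=10: a=2 ⇒ p=107675, q=6196
i=11: a=4 ⇒ p=467281, q=26889
i=12: a=1 ⇒ p=574956, q=33085
i=13: a=1 ⇒ p=1042237, q=59974
i=14: a=1 ⇒ p=1617193, q=93059
i=15: a=2 ⇒ p=4276623, q=246092
(x₁, y₁) = (4276623, 246092);  4276623² − 302·246092² = 1 ✓

4276623 246092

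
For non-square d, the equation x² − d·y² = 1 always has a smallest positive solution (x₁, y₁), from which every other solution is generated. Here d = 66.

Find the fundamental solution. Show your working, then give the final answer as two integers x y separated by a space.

d=66: √d = [8; 8,16] (ℓ=2, even), read p_1/q_1
k=0  a_k=8  p_k/q_k = 8/1
k=1  a_k=8  p_k/q_k = 65/8
(x₁, y₁) = (65, 8);  65² − 66·8² = 1 ✓

65 8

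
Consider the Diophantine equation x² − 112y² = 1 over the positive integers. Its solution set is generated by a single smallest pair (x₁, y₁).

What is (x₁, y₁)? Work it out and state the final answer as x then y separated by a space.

d=112: √d = [10; 1,1,2,1,1,20] (ℓ=6, even), read p_5/q_5
a_0=10:  p_0=10·1+0=10,  q_0=10·0+1=1
…
a_2=1:  p_2=1·11+10=21,  q_2=1·1+1=2
a_3=2:  p_3=2·21+11=53,  q_3=2·2+1=5
a_4=1:  p_4=1·53+21=74,  q_4=1·5+2=7
a_5=1:  p_5=1·74+53=127,  q_5=1·7+5=12
(x₁, y₁) = (127, 12);  127² − 112·12² = 1 ✓

127 12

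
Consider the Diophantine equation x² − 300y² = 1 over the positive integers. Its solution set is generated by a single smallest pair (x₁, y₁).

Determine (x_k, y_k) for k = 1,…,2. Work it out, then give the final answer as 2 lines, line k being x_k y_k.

1351 78
3650401 210756

√300 → a₀=17, period (3,8,3,34); ℓ=4 even so k=3
k=0  a_k=17  p_k/q_k = 17/1
…
k=2  a_k=8  p_k/q_k = 433/25
k=3  a_k=3  p_k/q_k = 1351/78
→ (1351, 78).  Check: 1351²=1825201, 300·78²=1825200, difference 1.
(1351+78√300)^2 = 3650401 + 210756√300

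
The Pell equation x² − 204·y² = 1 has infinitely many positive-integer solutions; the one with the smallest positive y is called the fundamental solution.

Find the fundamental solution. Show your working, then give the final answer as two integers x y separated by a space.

√204 = [14; 3,1,1,6,1,1,3,28, …], period ℓ=8 (even) → k=7
i=0: a=14 ⇒ p=14, q=1
…
i=3: a=1 ⇒ p=100, q=7
i=4: a=6 ⇒ p=657, q=46
…
i=6: a=1 ⇒ p=1414, q=99
i=7: a=3 ⇒ p=4999, q=350
→ (4999, 350).  Check: 4999²=24990001, 204·350²=24990000, difference 1.

4999 350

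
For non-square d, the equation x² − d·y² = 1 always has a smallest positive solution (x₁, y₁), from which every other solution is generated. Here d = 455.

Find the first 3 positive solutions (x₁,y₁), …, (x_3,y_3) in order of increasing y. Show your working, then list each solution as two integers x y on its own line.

64 3
8191 384
1048384 49149

√455 = [21; 3,42, …], period ℓ=2 (even) → k=1
k=0  a_k=21  p_k/q_k = 21/1
k=1  a_k=3  p_k/q_k = 64/3
fundamental: x₁=64, y₁=3  (since 4096 − 455·9 = 1)
(x_2, y_2) = (64·64 + 455·3·3, 64·3 + 3·64) = (8191, 384)
(x_3, y_3) = (64·8191 + 455·3·384, 64·384 + 3·8191) = (1048384, 49149)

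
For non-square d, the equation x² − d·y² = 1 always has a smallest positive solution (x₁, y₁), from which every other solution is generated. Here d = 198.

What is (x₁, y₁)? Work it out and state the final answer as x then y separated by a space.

197 14

d=198: √d = [14; 14,28] (ℓ=2, even), read p_1/q_1
i=0: a=14 ⇒ p=14, q=1
i=1: a=14 ⇒ p=197, q=14
→ (197, 14).  Check: 197²=38809, 198·14²=38808, difference 1.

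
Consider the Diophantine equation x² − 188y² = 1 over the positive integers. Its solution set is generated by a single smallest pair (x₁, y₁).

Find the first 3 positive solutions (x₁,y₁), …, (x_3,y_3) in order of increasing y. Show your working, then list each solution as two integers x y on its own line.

[13; 1,2,2,6,2,2,1,26] for √188; ℓ=8 ⇒ convergent index 7
k=0  a_k=13  p_k/q_k = 13/1
k=1  a_k=1  p_k/q_k = 14/1
…
k=5  a_k=2  p_k/q_k = 1330/97
k=6  a_k=2  p_k/q_k = 3277/239
k=7  a_k=1  p_k/q_k = 4607/336
fundamental: x₁=4607, y₁=336  (since 21224449 − 188·112896 = 1)
(4607+336√188)^2 = 42448897 + 3095904√188
(4607+336√188)^3 = 391124132351 + 28525659120√188

4607 336
42448897 3095904
391124132351 28525659120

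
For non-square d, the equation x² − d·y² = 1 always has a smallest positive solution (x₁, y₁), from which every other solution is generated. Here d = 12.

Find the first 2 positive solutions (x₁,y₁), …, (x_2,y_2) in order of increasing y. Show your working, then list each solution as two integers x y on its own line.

[3; 2,6] for √12; ℓ=2 ⇒ convergent index 1
i=0: a=3 ⇒ p=3, q=1
i=1: a=2 ⇒ p=7, q=2
→ (7, 2).  Check: 7²=49, 12·2²=48, difference 1.
(7+2√12)^2 = 97 + 28√12

7 2
97 28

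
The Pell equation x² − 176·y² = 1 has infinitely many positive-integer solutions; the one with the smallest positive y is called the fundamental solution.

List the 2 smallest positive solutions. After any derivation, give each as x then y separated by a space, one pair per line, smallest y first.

d=176: √d = [13; 3,1,3,26] (ℓ=4, even), read p_3/q_3
a_0=13:  p_0=13·1+0=13,  q_0=13·0+1=1
a_1=3:  p_1=3·13+1=40,  q_1=3·1+0=3
a_2=1:  p_2=1·40+13=53,  q_2=1·3+1=4
a_3=3:  p_3=3·53+40=199,  q_3=3·4+3=15
(x₁, y₁) = (199, 15);  199² − 176·15² = 1 ✓
k=2:  x_2 = 199·199+176·15·15 = 79201,  y_2 = 199·15+15·199 = 5970

199 15
79201 5970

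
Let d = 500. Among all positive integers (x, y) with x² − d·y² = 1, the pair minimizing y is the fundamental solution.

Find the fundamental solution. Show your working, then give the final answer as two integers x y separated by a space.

930249 41602

[22; 2,1,3,2,1,…,1,2,44] for √500; ℓ=14 ⇒ convergent index 13
a_0=22:  p_0=22·1+0=22,  q_0=22·0+1=1
a_1=2:  p_1=2·22+1=45,  q_1=2·1+0=2
…
a_3=3:  p_3=3·67+45=246,  q_3=3·3+2=11
…
a_7=10:  p_7=10·1364+805=14445,  q_7=10·61+36=646
a_8=1:  p_8=1·14445+1364=15809,  q_8=1·646+61=707
a_9=1:  p_9=1·15809+14445=30254,  q_9=1·707+646=1353
…
a_12=1:  p_12=1·259205+76317=335522,  q_12=1·11592+3413=15005
a_13=2:  p_13=2·335522+259205=930249,  q_13=2·15005+11592=41602
(x₁, y₁) = (930249, 41602);  930249² − 500·41602² = 1 ✓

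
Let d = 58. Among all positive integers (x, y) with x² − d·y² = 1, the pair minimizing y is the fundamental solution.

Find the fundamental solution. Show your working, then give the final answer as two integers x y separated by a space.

19603 2574

[7; 1,1,1,1,1,1,14] for √58; ℓ=7 ⇒ convergent index 13
step 0: (7, 1)  from 7·(1,0) + (0,1)
…
step 4: (38, 5)  from 1·(23,3) + (15,2)
step 5: (61, 8)  from 1·(38,5) + (23,3)
step 6: (99, 13)  from 1·(61,8) + (38,5)
…
step 9: (2993, 393)  from 1·(1546,203) + (1447,190)
…
step 11: (7532, 989)  from 1·(4539,596) + (2993,393)
step 12: (12071, 1585)  from 1·(7532,989) + (4539,596)
step 13: (19603, 2574)  from 1·(12071,1585) + (7532,989)
→ (19603, 2574).  Check: 19603²=384277609, 58·2574²=384277608, difference 1.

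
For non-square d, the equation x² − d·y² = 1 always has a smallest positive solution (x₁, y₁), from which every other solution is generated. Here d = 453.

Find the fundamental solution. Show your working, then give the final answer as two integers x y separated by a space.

1653751 77700

√453 = [21; 3,1,1,10,14,10,1,1,3,42, …], period ℓ=10 (even) → k=9
a_0=21:  p_0=21·1+0=21,  q_0=21·0+1=1
…
a_2=1:  p_2=1·64+21=85,  q_2=1·3+1=4
…
a_6=10:  p_6=10·22199+1575=223565,  q_6=10·1043+74=10504
a_7=1:  p_7=1·223565+22199=245764,  q_7=1·10504+1043=11547
a_8=1:  p_8=1·245764+223565=469329,  q_8=1·11547+10504=22051
a_9=3:  p_9=3·469329+245764=1653751,  q_9=3·22051+11547=77700
fundamental: x₁=1653751, y₁=77700  (since 2734892370001 − 453·6037290000 = 1)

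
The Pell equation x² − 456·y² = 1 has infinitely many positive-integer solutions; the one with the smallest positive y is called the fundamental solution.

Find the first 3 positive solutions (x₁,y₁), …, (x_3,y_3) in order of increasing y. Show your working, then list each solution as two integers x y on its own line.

1025 48
2101249 98400
4307559425 201719952

[21; 2,1,4,1,2,42] for √456; ℓ=6 ⇒ convergent index 5
k=0  a_k=21  p_k/q_k = 21/1
k=1  a_k=2  p_k/q_k = 43/2
k=2  a_k=1  p_k/q_k = 64/3
…
k=4  a_k=1  p_k/q_k = 363/17
k=5  a_k=2  p_k/q_k = 1025/48
→ (1025, 48).  Check: 1025²=1050625, 456·48²=1050624, difference 1.
(x_2, y_2) = (1025·1025 + 456·48·48, 1025·48 + 48·1025) = (2101249, 98400)
(x_3, y_3) = (1025·2101249 + 456·48·98400, 1025·98400 + 48·2101249) = (4307559425, 201719952)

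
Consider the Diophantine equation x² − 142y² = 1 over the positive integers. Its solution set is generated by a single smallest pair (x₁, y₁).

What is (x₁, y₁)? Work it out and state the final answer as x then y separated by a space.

[11; 1,10,1,22] for √142; ℓ=4 ⇒ convergent index 3
k=0  a_k=11  p_k/q_k = 11/1
…
k=2  a_k=10  p_k/q_k = 131/11
k=3  a_k=1  p_k/q_k = 143/12
fundamental: x₁=143, y₁=12  (since 20449 − 142·144 = 1)

143 12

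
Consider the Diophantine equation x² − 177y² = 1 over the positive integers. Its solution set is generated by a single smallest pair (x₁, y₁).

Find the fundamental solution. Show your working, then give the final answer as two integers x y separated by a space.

d=177: √d = [13; 3,3,2,8,2,3,3,26] (ℓ=8, even), read p_7/q_7
i=0: a=13 ⇒ p=13, q=1
…
i=2: a=3 ⇒ p=133, q=10
i=3: a=2 ⇒ p=306, q=23
i=4: a=8 ⇒ p=2581, q=194
i=5: a=2 ⇒ p=5468, q=411
i=6: a=3 ⇒ p=18985, q=1427
i=7: a=3 ⇒ p=62423, q=4692
(x₁, y₁) = (62423, 4692);  62423² − 177·4692² = 1 ✓

62423 4692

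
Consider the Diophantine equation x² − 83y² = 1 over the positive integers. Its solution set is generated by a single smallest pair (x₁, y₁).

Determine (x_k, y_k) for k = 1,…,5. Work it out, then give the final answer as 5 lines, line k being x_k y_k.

√83 = [9; 9,18, …], period ℓ=2 (even) → k=1
k=0  a_k=9  p_k/q_k = 9/1
k=1  a_k=9  p_k/q_k = 82/9
→ (82, 9).  Check: 82²=6724, 83·9²=6723, difference 1.
(x_2, y_2) = (82·82 + 83·9·9, 82·9 + 9·82) = (13447, 1476)
(x_3, y_3) = (82·13447 + 83·9·1476, 82·1476 + 9·13447) = (2205226, 242055)
(x_4, y_4) = (82·2205226 + 83·9·242055, 82·242055 + 9·2205226) = (361643617, 39695544)
(x_5, y_5) = (82·361643617 + 83·9·39695544, 82·39695544 + 9·361643617) = (59307347962, 6509827161)

82 9
13447 1476
2205226 242055
361643617 39695544
59307347962 6509827161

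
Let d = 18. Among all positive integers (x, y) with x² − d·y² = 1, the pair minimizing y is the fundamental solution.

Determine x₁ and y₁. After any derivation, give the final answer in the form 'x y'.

√18 → a₀=4, period (4,8); ℓ=2 even so k=1
step 0: (4, 1)  from 4·(1,0) + (0,1)
step 1: (17, 4)  from 4·(4,1) + (1,0)
→ (17, 4).  Check: 17²=289, 18·4²=288, difference 1.

17 4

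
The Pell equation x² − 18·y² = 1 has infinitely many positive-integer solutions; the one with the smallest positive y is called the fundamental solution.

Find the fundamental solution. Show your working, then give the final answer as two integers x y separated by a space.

d=18: √d = [4; 4,8] (ℓ=2, even), read p_1/q_1
i=0: a=4 ⇒ p=4, q=1
i=1: a=4 ⇒ p=17, q=4
→ (17, 4).  Check: 17²=289, 18·4²=288, difference 1.

17 4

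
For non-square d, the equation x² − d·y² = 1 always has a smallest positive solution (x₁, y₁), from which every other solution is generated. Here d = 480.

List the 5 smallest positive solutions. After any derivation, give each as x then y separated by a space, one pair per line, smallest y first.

241 11
116161 5302
55989361 2555553
26986755841 1231771244
13007560326001 593711184055

[21; 1,9,1,42] for √480; ℓ=4 ⇒ convergent index 3
a_0=21:  p_0=21·1+0=21,  q_0=21·0+1=1
…
a_2=9:  p_2=9·22+21=219,  q_2=9·1+1=10
a_3=1:  p_3=1·219+22=241,  q_3=1·10+1=11
→ (241, 11).  Check: 241²=58081, 480·11²=58080, difference 1.
(241+11√480)^2 = 116161 + 5302√480
(241+11√480)^3 = 55989361 + 2555553√480
(241+11√480)^4 = 26986755841 + 1231771244√480
(241+11√480)^5 = 13007560326001 + 593711184055√480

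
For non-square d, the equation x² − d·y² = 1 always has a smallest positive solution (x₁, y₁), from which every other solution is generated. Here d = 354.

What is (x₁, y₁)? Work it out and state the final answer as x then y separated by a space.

258065 13716

√354 → a₀=18, period (1,4,2,2,18,2,2,4,1,36); ℓ=10 even so k=9
step 0: (18, 1)  from 18·(1,0) + (0,1)
…
step 3: (207, 11)  from 2·(94,5) + (19,1)
step 4: (508, 27)  from 2·(207,11) + (94,5)
step 5: (9351, 497)  from 18·(508,27) + (207,11)
…
step 7: (47771, 2539)  from 2·(19210,1021) + (9351,497)
step 8: (210294, 11177)  from 4·(47771,2539) + (19210,1021)
step 9: (258065, 13716)  from 1·(210294,11177) + (47771,2539)
(x₁, y₁) = (258065, 13716);  258065² − 354·13716² = 1 ✓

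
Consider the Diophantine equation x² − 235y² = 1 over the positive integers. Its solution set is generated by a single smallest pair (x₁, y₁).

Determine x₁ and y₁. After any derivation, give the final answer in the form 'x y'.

d=235: √d = [15; 3,30] (ℓ=2, even), read p_1/q_1
step 0: (15, 1)  from 15·(1,0) + (0,1)
step 1: (46, 3)  from 3·(15,1) + (1,0)
fundamental: x₁=46, y₁=3  (since 2116 − 235·9 = 1)

46 3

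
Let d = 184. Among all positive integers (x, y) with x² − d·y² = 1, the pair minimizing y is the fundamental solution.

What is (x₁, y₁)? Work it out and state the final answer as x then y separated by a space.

√184 = [13; 1,1,3,2,1,2,1,2,3,1,1,26, …], period ℓ=12 (even) → k=11
step 0: (13, 1)  from 13·(1,0) + (0,1)
…
step 2: (27, 2)  from 1·(14,1) + (13,1)
…
step 7: (1153, 85)  from 1·(841,62) + (312,23)
…
step 10: (13741, 1013)  from 1·(10594,781) + (3147,232)
step 11: (24335, 1794)  from 1·(13741,1013) + (10594,781)
→ (24335, 1794).  Check: 24335²=592192225, 184·1794²=592192224, difference 1.

24335 1794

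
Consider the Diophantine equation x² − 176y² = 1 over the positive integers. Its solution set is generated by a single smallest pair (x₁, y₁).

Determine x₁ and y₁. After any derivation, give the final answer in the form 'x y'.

√176 → a₀=13, period (3,1,3,26); ℓ=4 even so k=3
i=0: a=13 ⇒ p=13, q=1
…
i=2: a=1 ⇒ p=53, q=4
i=3: a=3 ⇒ p=199, q=15
fundamental: x₁=199, y₁=15  (since 39601 − 176·225 = 1)

199 15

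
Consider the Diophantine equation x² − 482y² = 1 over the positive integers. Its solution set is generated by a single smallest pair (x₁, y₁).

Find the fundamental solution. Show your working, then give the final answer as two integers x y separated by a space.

483 22

d=482: √d = [21; 1,20,1,42] (ℓ=4, even), read p_3/q_3
k=0  a_k=21  p_k/q_k = 21/1
k=1  a_k=1  p_k/q_k = 22/1
k=2  a_k=20  p_k/q_k = 461/21
k=3  a_k=1  p_k/q_k = 483/22
(x₁, y₁) = (483, 22);  483² − 482·22² = 1 ✓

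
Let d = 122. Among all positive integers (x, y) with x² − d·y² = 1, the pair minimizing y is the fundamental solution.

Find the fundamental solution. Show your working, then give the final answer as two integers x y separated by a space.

243 22

d=122: √d = [11; 22] (ℓ=1, odd), read p_1/q_1
a_0=11:  p_0=11·1+0=11,  q_0=11·0+1=1
a_1=22:  p_1=22·11+1=243,  q_1=22·1+0=22
fundamental: x₁=243, y₁=22  (since 59049 − 122·484 = 1)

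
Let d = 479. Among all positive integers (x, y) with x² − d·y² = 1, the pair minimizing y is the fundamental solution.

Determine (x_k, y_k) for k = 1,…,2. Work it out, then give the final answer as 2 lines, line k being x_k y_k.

√479 = [21; 1,7,1,3,2,21,2,3,1,7,1,42, …], period ℓ=12 (even) → k=11
step 0: (21, 1)  from 21·(1,0) + (0,1)
step 1: (22, 1)  from 1·(21,1) + (1,0)
step 2: (175, 8)  from 7·(22,1) + (21,1)
step 3: (197, 9)  from 1·(175,8) + (22,1)
step 4: (766, 35)  from 3·(197,9) + (175,8)
…
step 6: (37075, 1694)  from 21·(1729,79) + (766,35)
step 7: (75879, 3467)  from 2·(37075,1694) + (1729,79)
step 8: (264712, 12095)  from 3·(75879,3467) + (37075,1694)
step 9: (340591, 15562)  from 1·(264712,12095) + (75879,3467)
step 10: (2648849, 121029)  from 7·(340591,15562) + (264712,12095)
step 11: (2989440, 136591)  from 1·(2648849,121029) + (340591,15562)
→ (2989440, 136591).  Check: 2989440²=8936751513600, 479·136591²=8936751513599, difference 1.
n=2: (2989440,136591)∘(2989440,136591) = (2989440·2989440+479·136591·136591, 2989440·136591+136591·2989440) = (17873503027199,816661198080)

2989440 136591
17873503027199 816661198080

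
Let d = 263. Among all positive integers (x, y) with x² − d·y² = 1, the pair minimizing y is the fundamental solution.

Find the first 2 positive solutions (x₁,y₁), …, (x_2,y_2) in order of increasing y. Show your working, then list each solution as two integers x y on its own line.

139128 8579
38713200767 2387158224

√263 → a₀=16, period (4,1,1,1,1,15,1,1,1,1,4,32); ℓ=12 even so k=11
a_0=16:  p_0=16·1+0=16,  q_0=16·0+1=1
…
a_2=1:  p_2=1·65+16=81,  q_2=1·4+1=5
…
a_6=15:  p_6=15·373+227=5822,  q_6=15·23+14=359
a_7=1:  p_7=1·5822+373=6195,  q_7=1·359+23=382
a_8=1:  p_8=1·6195+5822=12017,  q_8=1·382+359=741
…
a_10=1:  p_10=1·18212+12017=30229,  q_10=1·1123+741=1864
a_11=4:  p_11=4·30229+18212=139128,  q_11=4·1864+1123=8579
(x₁, y₁) = (139128, 8579);  139128² − 263·8579² = 1 ✓
n=2: (139128,8579)∘(139128,8579) = (139128·139128+263·8579·8579, 139128·8579+8579·139128) = (38713200767,2387158224)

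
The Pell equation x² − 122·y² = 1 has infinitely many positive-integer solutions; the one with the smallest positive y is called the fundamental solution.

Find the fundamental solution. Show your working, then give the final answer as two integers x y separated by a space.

[11; 22] for √122; ℓ=1 ⇒ convergent index 1
k=0  a_k=11  p_k/q_k = 11/1
k=1  a_k=22  p_k/q_k = 243/22
fundamental: x₁=243, y₁=22  (since 59049 − 122·484 = 1)

243 22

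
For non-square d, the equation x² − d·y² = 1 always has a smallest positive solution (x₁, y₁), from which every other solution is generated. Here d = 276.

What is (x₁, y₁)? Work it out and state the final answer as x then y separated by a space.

7775 468

√276 = [16; 1,1,1,1,2,2,2,1,1,1,1,32, …], period ℓ=12 (even) → k=11
a_0=16:  p_0=16·1+0=16,  q_0=16·0+1=1
a_1=1:  p_1=1·16+1=17,  q_1=1·1+0=1
…
a_3=1:  p_3=1·33+17=50,  q_3=1·2+1=3
a_4=1:  p_4=1·50+33=83,  q_4=1·3+2=5
a_5=2:  p_5=2·83+50=216,  q_5=2·5+3=13
a_6=2:  p_6=2·216+83=515,  q_6=2·13+5=31
a_7=2:  p_7=2·515+216=1246,  q_7=2·31+13=75
a_8=1:  p_8=1·1246+515=1761,  q_8=1·75+31=106
a_9=1:  p_9=1·1761+1246=3007,  q_9=1·106+75=181
a_10=1:  p_10=1·3007+1761=4768,  q_10=1·181+106=287
a_11=1:  p_11=1·4768+3007=7775,  q_11=1·287+181=468
(x₁, y₁) = (7775, 468);  7775² − 276·468² = 1 ✓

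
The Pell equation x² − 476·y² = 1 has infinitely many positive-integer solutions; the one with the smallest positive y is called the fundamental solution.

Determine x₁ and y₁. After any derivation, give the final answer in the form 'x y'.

28799 1320

d=476: √d = [21; 1,4,2,10,2,4,1,42] (ℓ=8, even), read p_7/q_7
step 0: (21, 1)  from 21·(1,0) + (0,1)
step 1: (22, 1)  from 1·(21,1) + (1,0)
step 2: (109, 5)  from 4·(22,1) + (21,1)
step 3: (240, 11)  from 2·(109,5) + (22,1)
step 4: (2509, 115)  from 10·(240,11) + (109,5)
step 5: (5258, 241)  from 2·(2509,115) + (240,11)
step 6: (23541, 1079)  from 4·(5258,241) + (2509,115)
step 7: (28799, 1320)  from 1·(23541,1079) + (5258,241)
→ (28799, 1320).  Check: 28799²=829382401, 476·1320²=829382400, difference 1.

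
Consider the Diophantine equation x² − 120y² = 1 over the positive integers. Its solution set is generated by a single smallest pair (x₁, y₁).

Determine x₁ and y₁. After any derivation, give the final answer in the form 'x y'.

11 1

[10; 1,20] for √120; ℓ=2 ⇒ convergent index 1
i=0: a=10 ⇒ p=10, q=1
i=1: a=1 ⇒ p=11, q=1
(x₁, y₁) = (11, 1);  11² − 120·1² = 1 ✓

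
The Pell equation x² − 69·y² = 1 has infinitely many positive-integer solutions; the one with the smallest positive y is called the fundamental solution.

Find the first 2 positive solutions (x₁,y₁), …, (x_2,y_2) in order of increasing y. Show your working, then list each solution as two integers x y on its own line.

7775 936
120901249 14554800

√69 → a₀=8, period (3,3,1,4,1,3,3,16); ℓ=8 even so k=7
i=0: a=8 ⇒ p=8, q=1
…
i=3: a=1 ⇒ p=108, q=13
…
i=5: a=1 ⇒ p=623, q=75
i=6: a=3 ⇒ p=2384, q=287
i=7: a=3 ⇒ p=7775, q=936
→ (7775, 936).  Check: 7775²=60450625, 69·936²=60450624, difference 1.
(x_2, y_2) = (7775·7775 + 69·936·936, 7775·936 + 936·7775) = (120901249, 14554800)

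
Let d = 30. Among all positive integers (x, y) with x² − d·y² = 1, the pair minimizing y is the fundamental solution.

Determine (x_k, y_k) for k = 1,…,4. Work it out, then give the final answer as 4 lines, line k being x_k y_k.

11 2
241 44
5291 966
116161 21208

√30 = [5; 2,10, …], period ℓ=2 (even) → k=1
i=0: a=5 ⇒ p=5, q=1
i=1: a=2 ⇒ p=11, q=2
fundamental: x₁=11, y₁=2  (since 121 − 30·4 = 1)
(11+2√30)^2 = 241 + 44√30
(11+2√30)^3 = 5291 + 966√30
(11+2√30)^4 = 116161 + 21208√30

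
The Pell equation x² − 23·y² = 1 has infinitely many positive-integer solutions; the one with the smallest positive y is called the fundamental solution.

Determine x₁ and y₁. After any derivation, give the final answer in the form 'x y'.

√23 = [4; 1,3,1,8, …], period ℓ=4 (even) → k=3
a_0=4:  p_0=4·1+0=4,  q_0=4·0+1=1
a_1=1:  p_1=1·4+1=5,  q_1=1·1+0=1
a_2=3:  p_2=3·5+4=19,  q_2=3·1+1=4
a_3=1:  p_3=1·19+5=24,  q_3=1·4+1=5
(x₁, y₁) = (24, 5);  24² − 23·5² = 1 ✓

24 5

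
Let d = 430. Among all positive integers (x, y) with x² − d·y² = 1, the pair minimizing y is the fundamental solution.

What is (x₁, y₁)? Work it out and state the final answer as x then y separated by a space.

d=430: √d = [20; 1,2,1,3,1,…,2,1,40] (ℓ=14, even), read p_13/q_13
step 0: (20, 1)  from 20·(1,0) + (0,1)
step 1: (21, 1)  from 1·(20,1) + (1,0)
…
step 3: (83, 4)  from 1·(62,3) + (21,1)
step 4: (311, 15)  from 3·(83,4) + (62,3)
…
step 7: (21794, 1051)  from 8·(2675,129) + (394,19)
…
step 11: (754371, 36379)  from 1·(599138,28893) + (155233,7486)
step 12: (2107880, 101651)  from 2·(754371,36379) + (599138,28893)
step 13: (2862251, 138030)  from 1·(2107880,101651) + (754371,36379)
→ (2862251, 138030).  Check: 2862251²=8192480787001, 430·138030²=8192480787000, difference 1.

2862251 138030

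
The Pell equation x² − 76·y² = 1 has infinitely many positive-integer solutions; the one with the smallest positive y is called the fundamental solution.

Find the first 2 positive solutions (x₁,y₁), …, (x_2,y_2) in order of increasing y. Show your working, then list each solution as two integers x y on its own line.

√76 → a₀=8, period (1,2,1,1,5,4,5,1,1,2,1,16); ℓ=12 even so k=11
step 0: (8, 1)  from 8·(1,0) + (0,1)
step 1: (9, 1)  from 1·(8,1) + (1,0)
step 2: (26, 3)  from 2·(9,1) + (8,1)
…
step 4: (61, 7)  from 1·(35,4) + (26,3)
…
step 6: (1421, 163)  from 4·(340,39) + (61,7)
step 7: (7445, 854)  from 5·(1421,163) + (340,39)
…
step 9: (16311, 1871)  from 1·(8866,1017) + (7445,854)
step 10: (41488, 4759)  from 2·(16311,1871) + (8866,1017)
step 11: (57799, 6630)  from 1·(41488,4759) + (16311,1871)
(x₁, y₁) = (57799, 6630);  57799² − 76·6630² = 1 ✓
(57799+6630√76)^2 = 6681448801 + 766414740√76

57799 6630
6681448801 766414740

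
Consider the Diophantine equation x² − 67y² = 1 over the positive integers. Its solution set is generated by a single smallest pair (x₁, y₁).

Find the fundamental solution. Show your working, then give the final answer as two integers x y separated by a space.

√67 = [8; 5,2,1,1,7,1,1,2,5,16, …], period ℓ=10 (even) → k=9
k=0  a_k=8  p_k/q_k = 8/1
…
k=4  a_k=1  p_k/q_k = 221/27
k=5  a_k=7  p_k/q_k = 1678/205
…
k=8  a_k=2  p_k/q_k = 9053/1106
k=9  a_k=5  p_k/q_k = 48842/5967
(x₁, y₁) = (48842, 5967);  48842² − 67·5967² = 1 ✓

48842 5967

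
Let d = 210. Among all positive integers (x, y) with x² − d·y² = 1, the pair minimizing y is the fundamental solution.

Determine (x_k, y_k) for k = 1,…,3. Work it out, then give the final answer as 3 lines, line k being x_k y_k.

29 2
1681 116
97469 6726

d=210: √d = [14; 2,28] (ℓ=2, even), read p_1/q_1
k=0  a_k=14  p_k/q_k = 14/1
k=1  a_k=2  p_k/q_k = 29/2
fundamental: x₁=29, y₁=2  (since 841 − 210·4 = 1)
n=2: (29,2)∘(29,2) = (29·29+210·2·2, 29·2+2·29) = (1681,116)
n=3: (1681,116)∘(29,2) = (29·1681+210·2·116, 29·116+2·1681) = (97469,6726)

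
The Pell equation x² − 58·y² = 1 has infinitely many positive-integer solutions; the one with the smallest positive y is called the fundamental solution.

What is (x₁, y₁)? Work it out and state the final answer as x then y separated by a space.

19603 2574

√58 → a₀=7, period (1,1,1,1,1,1,14); ℓ=7 odd so k=13
i=0: a=7 ⇒ p=7, q=1
i=1: a=1 ⇒ p=8, q=1
…
i=4: a=1 ⇒ p=38, q=5
i=5: a=1 ⇒ p=61, q=8
…
i=8: a=1 ⇒ p=1546, q=203
…
i=10: a=1 ⇒ p=4539, q=596
…
i=12: a=1 ⇒ p=12071, q=1585
i=13: a=1 ⇒ p=19603, q=2574
→ (19603, 2574).  Check: 19603²=384277609, 58·2574²=384277608, difference 1.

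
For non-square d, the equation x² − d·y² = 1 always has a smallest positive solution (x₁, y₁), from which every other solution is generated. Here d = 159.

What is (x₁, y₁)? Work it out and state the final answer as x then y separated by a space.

d=159: √d = [12; 1,1,1,1,3,1,1,1,1,24] (ℓ=10, even), read p_9/q_9
k=0  a_k=12  p_k/q_k = 12/1
k=1  a_k=1  p_k/q_k = 13/1
k=2  a_k=1  p_k/q_k = 25/2
k=3  a_k=1  p_k/q_k = 38/3
k=4  a_k=1  p_k/q_k = 63/5
…
k=6  a_k=1  p_k/q_k = 290/23
…
k=8  a_k=1  p_k/q_k = 807/64
k=9  a_k=1  p_k/q_k = 1324/105
→ (1324, 105).  Check: 1324²=1752976, 159·105²=1752975, difference 1.

1324 105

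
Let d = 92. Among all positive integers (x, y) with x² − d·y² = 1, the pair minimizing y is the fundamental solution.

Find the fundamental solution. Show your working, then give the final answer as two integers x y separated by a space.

√92 = [9; 1,1,2,4,2,1,1,18, …], period ℓ=8 (even) → k=7
i=0: a=9 ⇒ p=9, q=1
…
i=4: a=4 ⇒ p=211, q=22
…
i=6: a=1 ⇒ p=681, q=71
i=7: a=1 ⇒ p=1151, q=120
(x₁, y₁) = (1151, 120);  1151² − 92·120² = 1 ✓

1151 120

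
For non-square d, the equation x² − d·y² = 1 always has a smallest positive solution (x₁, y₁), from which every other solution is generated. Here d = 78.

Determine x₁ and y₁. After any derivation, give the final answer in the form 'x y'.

53 6

d=78: √d = [8; 1,4,1,16] (ℓ=4, even), read p_3/q_3
step 0: (8, 1)  from 8·(1,0) + (0,1)
…
step 2: (44, 5)  from 4·(9,1) + (8,1)
step 3: (53, 6)  from 1·(44,5) + (9,1)
(x₁, y₁) = (53, 6);  53² − 78·6² = 1 ✓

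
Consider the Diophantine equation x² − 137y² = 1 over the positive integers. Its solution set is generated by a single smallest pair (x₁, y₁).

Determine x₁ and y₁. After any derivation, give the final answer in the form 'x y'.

d=137: √d = [11; 1,2,2,1,1,2,2,1,22] (ℓ=9, odd), read p_17/q_17
k=0  a_k=11  p_k/q_k = 11/1
k=1  a_k=1  p_k/q_k = 12/1
k=2  a_k=2  p_k/q_k = 35/3
k=3  a_k=2  p_k/q_k = 82/7
k=4  a_k=1  p_k/q_k = 117/10
k=5  a_k=1  p_k/q_k = 199/17
k=6  a_k=2  p_k/q_k = 515/44
k=7  a_k=2  p_k/q_k = 1229/105
…
k=9  a_k=22  p_k/q_k = 39597/3383
k=10  a_k=1  p_k/q_k = 41341/3532
k=11  a_k=2  p_k/q_k = 122279/10447
…
k=13  a_k=1  p_k/q_k = 408178/34873
…
k=15  a_k=2  p_k/q_k = 1796332/153471
k=16  a_k=2  p_k/q_k = 4286741/366241
k=17  a_k=1  p_k/q_k = 6083073/519712
(x₁, y₁) = (6083073, 519712);  6083073² − 137·519712² = 1 ✓

6083073 519712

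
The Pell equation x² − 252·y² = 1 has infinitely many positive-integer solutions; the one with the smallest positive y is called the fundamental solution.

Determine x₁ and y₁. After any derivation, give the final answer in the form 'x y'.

127 8

√252 = [15; 1,6,1,30, …], period ℓ=4 (even) → k=3
i=0: a=15 ⇒ p=15, q=1
…
i=2: a=6 ⇒ p=111, q=7
i=3: a=1 ⇒ p=127, q=8
(x₁, y₁) = (127, 8);  127² − 252·8² = 1 ✓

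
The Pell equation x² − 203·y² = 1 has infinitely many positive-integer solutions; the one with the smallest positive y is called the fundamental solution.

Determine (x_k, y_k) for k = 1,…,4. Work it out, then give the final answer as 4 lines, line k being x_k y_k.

57 4
6497 456
740601 51980
84422017 5925264

d=203: √d = [14; 4,28] (ℓ=2, even), read p_1/q_1
k=0  a_k=14  p_k/q_k = 14/1
k=1  a_k=4  p_k/q_k = 57/4
→ (57, 4).  Check: 57²=3249, 203·4²=3248, difference 1.
k=2:  x_2 = 57·57+203·4·4 = 6497,  y_2 = 57·4+4·57 = 456
k=3:  x_3 = 57·6497+203·4·456 = 740601,  y_3 = 57·456+4·6497 = 51980
k=4:  x_4 = 57·740601+203·4·51980 = 84422017,  y_4 = 57·51980+4·740601 = 5925264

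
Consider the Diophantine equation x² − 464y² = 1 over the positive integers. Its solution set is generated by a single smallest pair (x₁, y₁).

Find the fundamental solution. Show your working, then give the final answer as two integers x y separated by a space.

9801 455

√464 = [21; 1,1,5,1,1,1,5,1,1,42, …], period ℓ=10 (even) → k=9
i=0: a=21 ⇒ p=21, q=1
…
i=6: a=1 ⇒ p=797, q=37
i=7: a=5 ⇒ p=4502, q=209
i=8: a=1 ⇒ p=5299, q=246
i=9: a=1 ⇒ p=9801, q=455
(x₁, y₁) = (9801, 455);  9801² − 464·455² = 1 ✓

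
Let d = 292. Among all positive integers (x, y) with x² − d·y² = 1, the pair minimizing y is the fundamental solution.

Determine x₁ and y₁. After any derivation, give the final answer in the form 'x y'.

d=292: √d = [17; 11,2,1,3,8,3,1,2,11,34] (ℓ=10, even), read p_9/q_9
i=0: a=17 ⇒ p=17, q=1
…
i=3: a=1 ⇒ p=581, q=34
i=4: a=3 ⇒ p=2136, q=125
…
i=6: a=3 ⇒ p=55143, q=3227
…
i=8: a=2 ⇒ p=200767, q=11749
i=9: a=11 ⇒ p=2281249, q=133500
(x₁, y₁) = (2281249, 133500);  2281249² − 292·133500² = 1 ✓

2281249 133500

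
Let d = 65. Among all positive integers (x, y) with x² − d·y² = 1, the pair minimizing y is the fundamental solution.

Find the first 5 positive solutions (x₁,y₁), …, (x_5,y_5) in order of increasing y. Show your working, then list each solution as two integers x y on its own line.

√65 = [8; 16, …], period ℓ=1 (odd) → k=1
step 0: (8, 1)  from 8·(1,0) + (0,1)
step 1: (129, 16)  from 16·(8,1) + (1,0)
→ (129, 16).  Check: 129²=16641, 65·16²=16640, difference 1.
n=2: (129,16)∘(129,16) = (129·129+65·16·16, 129·16+16·129) = (33281,4128)
n=3: (33281,4128)∘(129,16) = (129·33281+65·16·4128, 129·4128+16·33281) = (8586369,1065008)
n=4: (8586369,1065008)∘(129,16) = (129·8586369+65·16·1065008, 129·1065008+16·8586369) = (2215249921,274767936)
n=5: (2215249921,274767936)∘(129,16) = (129·2215249921+65·16·274767936, 129·274767936+16·2215249921) = (571525893249,70889062480)

129 16
33281 4128
8586369 1065008
2215249921 274767936
571525893249 70889062480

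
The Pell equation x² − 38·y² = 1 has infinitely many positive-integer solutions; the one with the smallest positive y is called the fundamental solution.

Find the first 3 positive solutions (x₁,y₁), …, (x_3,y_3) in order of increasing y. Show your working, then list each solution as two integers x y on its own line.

37 6
2737 444
202501 32850

d=38: √d = [6; 6,12] (ℓ=2, even), read p_1/q_1
i=0: a=6 ⇒ p=6, q=1
i=1: a=6 ⇒ p=37, q=6
→ (37, 6).  Check: 37²=1369, 38·6²=1368, difference 1.
(37+6√38)^2 = 2737 + 444√38
(37+6√38)^3 = 202501 + 32850√38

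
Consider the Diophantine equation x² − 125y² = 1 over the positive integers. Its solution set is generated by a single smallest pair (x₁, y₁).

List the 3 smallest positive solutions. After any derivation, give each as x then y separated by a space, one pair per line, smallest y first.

√125 = [11; 5,1,1,5,22, …], period ℓ=5 (odd) → k=9
step 0: (11, 1)  from 11·(1,0) + (0,1)
…
step 2: (67, 6)  from 1·(56,5) + (11,1)
…
step 4: (682, 61)  from 5·(123,11) + (67,6)
…
step 7: (91444, 8179)  from 1·(76317,6826) + (15127,1353)
step 8: (167761, 15005)  from 1·(91444,8179) + (76317,6826)
step 9: (930249, 83204)  from 5·(167761,15005) + (91444,8179)
→ (930249, 83204).  Check: 930249²=865363202001, 125·83204²=865363202000, difference 1.
n=2: (930249,83204)∘(930249,83204) = (930249·930249+125·83204·83204, 930249·83204+83204·930249) = (1730726404001,154800875592)
n=3: (1730726404001,154800875592)∘(930249,83204) = (930249·1730726404001+125·83204·154800875592, 930249·154800875592+83204·1730726404001) = (3220013013190122249,288006719437081612)

930249 83204
1730726404001 154800875592
3220013013190122249 288006719437081612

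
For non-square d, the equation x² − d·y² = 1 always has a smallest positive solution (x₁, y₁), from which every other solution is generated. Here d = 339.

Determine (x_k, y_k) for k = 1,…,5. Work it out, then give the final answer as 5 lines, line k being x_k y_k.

[18; 2,2,2,1,17,1,2,2,2,36] for √339; ℓ=10 ⇒ convergent index 9
a_0=18:  p_0=18·1+0=18,  q_0=18·0+1=1
…
a_3=2:  p_3=2·92+37=221,  q_3=2·5+2=12
…
a_8=2:  p_8=2·17252+5855=40359,  q_8=2·937+318=2192
a_9=2:  p_9=2·40359+17252=97970,  q_9=2·2192+937=5321
fundamental: x₁=97970, y₁=5321  (since 9598120900 − 339·28313041 = 1)
(97970+5321√339)^2 = 19196241799 + 1042596740√339
(97970+5321√339)^3 = 3761311617998090 + 204286405230279√339
(97970+5321√339)^4 = 736991398411349512801 + 40027878239778270520√339
(97970+5321√339)^5 = 144406094600958511920229850 + 7843062462097867920458521√339

97970 5321
19196241799 1042596740
3761311617998090 204286405230279
736991398411349512801 40027878239778270520
144406094600958511920229850 7843062462097867920458521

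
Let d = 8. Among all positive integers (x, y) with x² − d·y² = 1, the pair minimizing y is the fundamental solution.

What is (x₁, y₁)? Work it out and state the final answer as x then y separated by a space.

√8 = [2; 1,4, …], period ℓ=2 (even) → k=1
a_0=2:  p_0=2·1+0=2,  q_0=2·0+1=1
a_1=1:  p_1=1·2+1=3,  q_1=1·1+0=1
→ (3, 1).  Check: 3²=9, 8·1²=8, difference 1.

3 1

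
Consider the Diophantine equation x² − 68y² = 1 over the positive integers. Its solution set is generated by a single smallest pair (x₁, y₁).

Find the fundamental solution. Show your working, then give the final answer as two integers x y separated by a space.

33 4

[8; 4,16] for √68; ℓ=2 ⇒ convergent index 1
i=0: a=8 ⇒ p=8, q=1
i=1: a=4 ⇒ p=33, q=4
(x₁, y₁) = (33, 4);  33² − 68·4² = 1 ✓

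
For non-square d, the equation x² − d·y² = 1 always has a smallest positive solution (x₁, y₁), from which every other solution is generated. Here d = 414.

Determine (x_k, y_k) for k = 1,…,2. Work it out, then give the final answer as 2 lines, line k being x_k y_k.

24335 1196
1184384449 58209320

√414 → a₀=20, period (2,1,7,2,7,1,2,40); ℓ=8 even so k=7
step 0: (20, 1)  from 20·(1,0) + (0,1)
step 1: (41, 2)  from 2·(20,1) + (1,0)
…
step 5: (7447, 366)  from 7·(997,49) + (468,23)
step 6: (8444, 415)  from 1·(7447,366) + (997,49)
step 7: (24335, 1196)  from 2·(8444,415) + (7447,366)
→ (24335, 1196).  Check: 24335²=592192225, 414·1196²=592192224, difference 1.
k=2:  x_2 = 24335·24335+414·1196·1196 = 1184384449,  y_2 = 24335·1196+1196·24335 = 58209320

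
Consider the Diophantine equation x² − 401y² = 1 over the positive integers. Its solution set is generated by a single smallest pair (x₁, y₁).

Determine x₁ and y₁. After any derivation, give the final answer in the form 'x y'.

801 40

√401 = [20; 40, …], period ℓ=1 (odd) → k=1
step 0: (20, 1)  from 20·(1,0) + (0,1)
step 1: (801, 40)  from 40·(20,1) + (1,0)
fundamental: x₁=801, y₁=40  (since 641601 − 401·1600 = 1)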